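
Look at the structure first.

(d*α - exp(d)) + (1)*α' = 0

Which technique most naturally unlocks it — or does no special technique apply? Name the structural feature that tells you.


Diagnosis: a linear integrating factor — linear in the unknown with genuine forcing: multiply through by the exponential of the integrated coefficient and the left side closes into one derivative.


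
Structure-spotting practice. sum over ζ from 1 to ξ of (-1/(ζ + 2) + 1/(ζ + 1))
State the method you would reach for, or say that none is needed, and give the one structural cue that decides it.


Best approach: telescoping — difference-of-shifts structure (each term adds 1/(ζ + 1), then subtracts its one-index-advanced value, which the following term adds back) leaves only the first and last pieces standing.


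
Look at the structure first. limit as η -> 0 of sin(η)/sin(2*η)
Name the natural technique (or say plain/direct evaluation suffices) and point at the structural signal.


Technique: l'Hôpital's rule (0/0) — plug in 0: top and bottom both hit zero, so differentiate each and retry. A local series expansion at the point resolves it as well; the rule is the packaged version of that step.


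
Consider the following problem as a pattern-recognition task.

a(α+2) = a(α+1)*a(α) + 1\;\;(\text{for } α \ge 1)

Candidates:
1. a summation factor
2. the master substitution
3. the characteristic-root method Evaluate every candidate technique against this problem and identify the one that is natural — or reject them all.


Technique: no special technique — once the recursion is nonlinear, characteristic roots, master substitutions, and summation factors are all off the table.
- a summation factor — no summation factor applies — the rule is not linear in the sequence values.
- the master substitution — the recursion shifts the index rather than dividing it.
- the characteristic-root method: the recursion is nonlinear in the sequence values, so no linear-modes ansatz applies.


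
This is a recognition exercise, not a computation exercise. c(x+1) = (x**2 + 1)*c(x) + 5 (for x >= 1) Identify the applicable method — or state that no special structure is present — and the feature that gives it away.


Verdict: a summation factor — it is first-order linear but the coefficient x**2 + 1 depends on the index, so multiply through by a summation factor to telescope it.


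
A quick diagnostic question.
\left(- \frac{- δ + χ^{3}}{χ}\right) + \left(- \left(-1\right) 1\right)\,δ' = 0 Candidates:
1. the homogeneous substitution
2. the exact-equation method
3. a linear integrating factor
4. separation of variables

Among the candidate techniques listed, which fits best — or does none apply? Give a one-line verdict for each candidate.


Technique: a linear integrating factor — the unknown enters only to the first power against a nonzero forcing term — the integrating-factor template applies directly.
- the homogeneous substitution — the slope is not a function of the ratio of the variables alone.
- the exact-equation method — the mixed partial derivatives differ, so the left side is not a total differential.
- a linear integrating factor: applies; the problem has the shape this method handles.
- separation of variables — the two dependences do not factor apart.


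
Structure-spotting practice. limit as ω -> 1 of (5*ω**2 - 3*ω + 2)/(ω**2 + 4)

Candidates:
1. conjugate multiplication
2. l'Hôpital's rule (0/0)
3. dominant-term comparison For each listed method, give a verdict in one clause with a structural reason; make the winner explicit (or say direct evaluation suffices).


Best approach: no special technique — the expression is continuous at the evaluation point — substitute directly; no indeterminate form appears.
- conjugate multiplication: no divergent radical difference is present for a conjugate pair to cancel.
- l'Hôpital's rule (0/0): substituting the point gives a finite value outright — there is no indeterminate clash to repair.
- dominant-term comparison — no dominant-degree comparison decides it.


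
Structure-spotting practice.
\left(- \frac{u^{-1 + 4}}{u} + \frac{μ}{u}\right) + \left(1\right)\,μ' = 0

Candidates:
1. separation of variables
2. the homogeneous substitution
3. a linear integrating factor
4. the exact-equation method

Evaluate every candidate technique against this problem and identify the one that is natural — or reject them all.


Diagnosis: a linear integrating factor — the unknown enters only to the first power against a nonzero forcing term — the integrating-factor template applies directly.
- separation of variables: no division isolates the independent variable from the unknown.
- the homogeneous substitution: solved for the derivative, the right side changes under joint scaling of the two variables.
- a linear integrating factor — yes — fits the structure here.
- the exact-equation method: no potential function has this form as its differential, as written.


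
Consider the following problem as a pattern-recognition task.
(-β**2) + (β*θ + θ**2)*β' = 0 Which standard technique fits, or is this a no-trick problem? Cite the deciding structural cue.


Best approach: the homogeneous substitution — scaling θ and β together leaves the slope fixed — it depends only on β/θ, so substitute the ratio. A Bernoulli-style rewrite — possibly after exchanging which variable is treated as dependent — would work as well; the homogeneous substitution is the more immediate reading here.


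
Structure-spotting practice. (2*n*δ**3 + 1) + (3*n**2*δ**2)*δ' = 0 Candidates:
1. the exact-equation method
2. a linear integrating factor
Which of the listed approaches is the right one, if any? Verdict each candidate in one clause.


Method: the exact-equation method — the mixed-partials test passes for 2*n*δ**3 + 1 and 3*n**2*δ**2, so a potential function exists as presented.
- the exact-equation method — a fit — the right tool for this form.
- a linear integrating factor — the unknown enters nonlinearly (through a power, a denominator, or a transcendental function), which the linear integrating-factor recipe cannot absorb as-is — any repair would come from a preliminary substitution, not the factor.


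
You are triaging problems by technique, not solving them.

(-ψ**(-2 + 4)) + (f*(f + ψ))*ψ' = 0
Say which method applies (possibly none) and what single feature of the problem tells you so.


Diagnosis: the homogeneous substitution — solved for the derivative, the right side is unchanged under scaling f and ψ together — it depends only on the ratio ψ/f, so substitute a single ratio variable. A Bernoulli substitution after rearrangement (possibly exchanging dependent and independent variable) is a fair alternative; the homogeneous route works on the equation as it stands.


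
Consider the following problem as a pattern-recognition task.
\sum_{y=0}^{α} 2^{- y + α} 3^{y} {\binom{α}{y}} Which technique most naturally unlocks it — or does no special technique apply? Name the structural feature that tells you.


Method: the binomial theorem — the summand is term y of a binomial expansion in 3 and 2; the whole sum is a single power.


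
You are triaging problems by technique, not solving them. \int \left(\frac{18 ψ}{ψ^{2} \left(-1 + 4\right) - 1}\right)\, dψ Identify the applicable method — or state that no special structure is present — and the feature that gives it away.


Technique: u-substitution — gathered as a product, the integrand carries the factor 18 ψ — up to a constant, the derivative of the inner expression (ψ^{2} \left(-1 + 4\right) - 1) — so u = (ψ^{2} \left(-1 + 4\right) - 1) collapses the integral.


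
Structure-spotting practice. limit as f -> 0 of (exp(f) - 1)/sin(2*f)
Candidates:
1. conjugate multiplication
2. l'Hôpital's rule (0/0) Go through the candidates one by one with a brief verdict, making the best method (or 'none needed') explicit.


Method: l'Hôpital's rule (0/0) — substituting 0 gives 0 over 0; differentiate top and bottom once and re-evaluate. Expanding numerator and denominator to first order gives the same value — the rule automates exactly that.
- conjugate multiplication — there is no infinity-minus-infinity radical difference to rationalize.
- l'Hôpital's rule (0/0) — applies; the problem has the shape this method handles.


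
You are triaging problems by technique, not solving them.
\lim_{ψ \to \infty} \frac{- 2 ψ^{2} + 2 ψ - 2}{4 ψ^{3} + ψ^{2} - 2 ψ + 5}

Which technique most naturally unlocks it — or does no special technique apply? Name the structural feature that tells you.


Method: dominant-term comparison — growth-rate triage: the leading powers of ψ decide the limit, everything else is noise. Differentiating the expression as a single quotient would eventually settle it as well; matching dominant growth settles it immediately.


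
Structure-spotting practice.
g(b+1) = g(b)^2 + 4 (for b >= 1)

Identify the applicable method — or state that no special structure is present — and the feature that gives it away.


Verdict: no special technique — the unknown enters the rule nonlinearly, not as a weighted sum — no linear method is even well-posed.


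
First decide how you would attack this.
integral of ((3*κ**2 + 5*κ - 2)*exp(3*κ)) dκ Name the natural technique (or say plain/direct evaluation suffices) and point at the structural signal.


Method: integration by parts — differentiate 3*κ**2 + 5*κ - 2, integrate exp(3*κ): each pass lowers the polynomial degree, so parts terminates.


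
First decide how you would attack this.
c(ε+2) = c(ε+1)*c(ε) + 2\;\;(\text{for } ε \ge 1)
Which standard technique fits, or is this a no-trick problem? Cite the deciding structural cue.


Technique: no special technique — nonlinear feedback in the recursion rules out every root- or factor-based technique.


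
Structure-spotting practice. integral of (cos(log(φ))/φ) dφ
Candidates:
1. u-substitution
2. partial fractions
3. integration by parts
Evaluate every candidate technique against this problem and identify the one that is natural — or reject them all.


Technique: u-substitution — collected, the integrand has one factor that is, up to a constant, the derivative of an inner expression the rest depends on — substitute for that inner expression.
- u-substitution: a fit — the right tool for this form.
- partial fractions — there is no rational-function structure to decompose.
- integration by parts — there is no nonconstant-polynomial-times-kernel split with an exp, sine, cosine (degree-1 argument), or logarithm partner.


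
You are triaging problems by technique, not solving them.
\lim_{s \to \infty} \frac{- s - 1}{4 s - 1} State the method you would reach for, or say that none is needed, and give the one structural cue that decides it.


Technique: dominant-term comparison — divide by the highest power of s present: lower-order terms vanish and the dominant ratio remains. l'Hôpital's at-infinity variant applies to the expression viewed as a single quotient; the leading-term comparison is the direct route.


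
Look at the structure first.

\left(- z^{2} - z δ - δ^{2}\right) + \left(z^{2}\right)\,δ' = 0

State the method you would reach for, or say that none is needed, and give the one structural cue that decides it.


Technique: the homogeneous substitution — scaling z and δ together leaves the slope fixed — it depends only on δ/z, so substitute the ratio.


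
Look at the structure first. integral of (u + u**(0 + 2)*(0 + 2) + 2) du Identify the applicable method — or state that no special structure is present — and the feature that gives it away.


Diagnosis: no special technique — nothing composite, nothing rational, nothing trigonometric — each constant-multiple power of u integrates by the power rule alone.


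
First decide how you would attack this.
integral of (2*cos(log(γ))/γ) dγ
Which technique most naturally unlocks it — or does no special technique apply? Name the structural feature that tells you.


Method: u-substitution — collected, the integrand has one factor that is, up to a constant, the derivative of an inner expression the rest depends on — substitute for that inner expression.


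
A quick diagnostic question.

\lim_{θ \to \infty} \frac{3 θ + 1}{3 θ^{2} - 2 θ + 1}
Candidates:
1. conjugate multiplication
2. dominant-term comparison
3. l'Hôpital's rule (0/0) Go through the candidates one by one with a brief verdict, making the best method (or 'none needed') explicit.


Best approach: dominant-term comparison — growth-rate triage: the leading powers of θ decide the limit, everything else is noise.
- conjugate multiplication: there are no radicals in tension whose conjugate would simplify matters.
- dominant-term comparison — yes, a natural case for it.
- l'Hôpital's rule (0/0): viewed as a single quotient this runs to ∞/∞, not the 0/0 clash this candidate addresses; an at-infinity variant of the rule would resolve it, but comparing leading growth reads the answer without differentiating.


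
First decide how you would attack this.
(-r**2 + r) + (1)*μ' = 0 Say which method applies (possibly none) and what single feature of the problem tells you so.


Method: no special technique — solved for the derivative, μ never appears on the right — this is a direct integration in r, not a differential-equations problem at heart.


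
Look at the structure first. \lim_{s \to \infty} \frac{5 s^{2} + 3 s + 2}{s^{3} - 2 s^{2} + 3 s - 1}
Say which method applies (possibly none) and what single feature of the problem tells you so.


Best approach: dominant-term comparison — as s grows, only the highest-degree terms matter — compare leading terms and read the limit off. Differentiating the expression as a single quotient would eventually settle it as well; matching dominant growth settles it immediately.


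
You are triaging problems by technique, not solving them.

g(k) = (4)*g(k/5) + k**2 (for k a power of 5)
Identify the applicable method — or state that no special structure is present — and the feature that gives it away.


Best approach: the master substitution — treat m = log base 5 of k as the new clock: one recursion step advances m by one while k scales by 5.


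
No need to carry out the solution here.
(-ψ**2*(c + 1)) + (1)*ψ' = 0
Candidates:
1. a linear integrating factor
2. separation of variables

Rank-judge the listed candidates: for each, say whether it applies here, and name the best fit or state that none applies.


Verdict: separation of variables — solved for the derivative, the right side factors as c + 1 times ψ**2 — all c-dependence separates from all ψ-dependence.
- a linear integrating factor — the unknown enters nonlinearly (through a power, a denominator, or a transcendental function), which the linear integrating-factor recipe cannot absorb as-is — any repair would come from a preliminary substitution, not the factor.
- separation of variables — yes, a natural case for it.


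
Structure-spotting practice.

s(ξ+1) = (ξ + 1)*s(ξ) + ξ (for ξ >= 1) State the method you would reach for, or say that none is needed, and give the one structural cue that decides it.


Best approach: a summation factor — it is first-order linear but the coefficient ξ + 1 depends on the index, so multiply through by a summation factor to telescope it.


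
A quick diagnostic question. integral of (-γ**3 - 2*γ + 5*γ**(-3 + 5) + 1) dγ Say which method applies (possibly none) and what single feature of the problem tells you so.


Technique: no special technique — every term is a constant multiple of a power of γ; term-wise power-rule integration needs no preliminary transformation.


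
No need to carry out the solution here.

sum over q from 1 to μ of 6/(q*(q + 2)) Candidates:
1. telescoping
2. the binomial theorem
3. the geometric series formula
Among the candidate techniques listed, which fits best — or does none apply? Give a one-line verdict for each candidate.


Diagnosis: telescoping — 6/(q*(q + 2)) decomposes into shift-paired simple fractions; the series telescopes to finitely many boundary pieces.
- telescoping: a fit — the right tool for this form.
- the binomial theorem — no binomial coefficients pair up with complementary powers here.
- the geometric series formula: no single multiplier carries one term to the next throughout the sum.


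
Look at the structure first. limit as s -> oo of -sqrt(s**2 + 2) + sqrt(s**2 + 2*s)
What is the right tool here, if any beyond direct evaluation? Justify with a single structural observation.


Verdict: conjugate multiplication — infinity minus infinity with a radical in play — multiply by the conjugate so the divergences of sqrt(s**2 + 2*s) and sqrt(s**2 + 2) annihilate.


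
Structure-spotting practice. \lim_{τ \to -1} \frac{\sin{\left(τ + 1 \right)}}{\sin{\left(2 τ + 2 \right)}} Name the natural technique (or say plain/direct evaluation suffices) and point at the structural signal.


Technique: l'Hôpital's rule (0/0) — the 0/0 form at -1 is the signature situation for l'Hôpital's rule. The standard small-argument limits would also carry it; the rule is the systematic route.


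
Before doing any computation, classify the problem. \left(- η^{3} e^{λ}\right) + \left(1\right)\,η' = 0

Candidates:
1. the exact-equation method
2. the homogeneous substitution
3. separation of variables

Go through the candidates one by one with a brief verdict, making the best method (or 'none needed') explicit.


Diagnosis: separation of variables — all dependence on the two variables factors apart, the defining separable shape.
- the exact-equation method — exactness fails on the nose — the mixed partials do not match.
- the homogeneous substitution — rescaling both variables together changes the slope, so no ratio substitution collapses it.
- separation of variables — applicable, and directly so.


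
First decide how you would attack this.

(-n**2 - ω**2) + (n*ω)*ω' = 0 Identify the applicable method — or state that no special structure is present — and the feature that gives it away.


Best approach: the homogeneous substitution — the slope's numerator and denominator have matching total degree, so it depends only on ω/n and the ratio substitution collapses it. A Bernoulli substitution is a fair alternative on this equation directly; the homogeneous reading takes it as given.


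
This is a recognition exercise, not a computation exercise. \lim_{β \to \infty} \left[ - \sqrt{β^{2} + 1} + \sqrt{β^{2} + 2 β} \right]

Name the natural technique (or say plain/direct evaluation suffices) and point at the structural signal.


Method: conjugate multiplication — the difference \sqrt{β^{2} + 2 β} - \sqrt{β^{2} + 1} is an ∞ − ∞ stalemate; its conjugate partner breaks the tie.


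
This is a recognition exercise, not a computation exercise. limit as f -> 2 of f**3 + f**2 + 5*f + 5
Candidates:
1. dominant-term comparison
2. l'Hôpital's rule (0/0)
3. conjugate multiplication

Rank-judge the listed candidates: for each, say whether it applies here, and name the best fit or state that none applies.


Best approach: no special technique — the expression is continuous at 2 — substitute and evaluate; no indeterminate form appears.
- dominant-term comparison — no ranking of term growth rates resolves the limit here.
- l'Hôpital's rule (0/0): substituting the point produces a determinate value, not a 0 over 0 clash.
- conjugate multiplication: the conjugate move applies to radical differences, which this is not.


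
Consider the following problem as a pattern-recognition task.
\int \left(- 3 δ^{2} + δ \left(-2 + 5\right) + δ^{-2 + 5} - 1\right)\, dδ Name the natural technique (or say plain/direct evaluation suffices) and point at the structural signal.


Method: no special technique — nothing composite, nothing rational, nothing trigonometric — each constant-multiple power of δ integrates by the power rule alone.


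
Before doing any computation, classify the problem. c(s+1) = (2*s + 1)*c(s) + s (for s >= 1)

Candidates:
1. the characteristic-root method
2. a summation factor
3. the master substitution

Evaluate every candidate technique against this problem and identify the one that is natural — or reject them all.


Best approach: a summation factor — normalize by the running product of 2*s + 1: the left side becomes a difference, and differences sum.
- the characteristic-root method — the coefficients vary with the index, breaking the constant-coefficient structure the method needs.
- a summation factor: yes — fits the structure here.
- the master substitution — the recursive argument is a shift of the index, not a fixed fraction of it.


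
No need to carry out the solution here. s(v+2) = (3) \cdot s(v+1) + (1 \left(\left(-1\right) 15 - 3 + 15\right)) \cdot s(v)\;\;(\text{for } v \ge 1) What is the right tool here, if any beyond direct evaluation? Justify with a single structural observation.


Verdict: the characteristic-root method — the recurrence treats every index alike (constant coefficients, no forcing) — precisely the regime where r^v trials close it.


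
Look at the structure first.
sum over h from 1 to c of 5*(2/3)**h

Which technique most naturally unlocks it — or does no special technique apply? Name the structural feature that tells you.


Diagnosis: the geometric series formula — consecutive terms stand in a fixed index-free ratio — the geometric sum formula closes it.


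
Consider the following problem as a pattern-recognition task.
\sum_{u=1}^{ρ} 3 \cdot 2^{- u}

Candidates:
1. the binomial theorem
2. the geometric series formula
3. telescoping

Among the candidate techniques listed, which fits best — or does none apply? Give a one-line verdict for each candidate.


Best approach: the geometric series formula — consecutive terms stand in a fixed index-free ratio — the geometric sum formula closes it.
- the binomial theorem — the terms lack the binomial-coefficient-weighted complementary-power pattern of an expansion.
- the geometric series formula — yes — fits the structure here.
- telescoping: writing out consecutive terms as given produces no pairwise cancellation.


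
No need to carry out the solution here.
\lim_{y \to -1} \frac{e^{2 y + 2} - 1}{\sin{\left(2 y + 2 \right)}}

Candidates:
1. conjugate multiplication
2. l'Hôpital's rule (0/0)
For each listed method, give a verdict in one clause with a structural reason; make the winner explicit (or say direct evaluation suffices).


Best approach: l'Hôpital's rule (0/0) — numerator and denominator both vanish at -1 — a genuine 0/0 form, which is exactly when l'Hôpital applies. A first-order expansion at the point is an equally standard path; the rule packages it.
- conjugate multiplication — the conjugate move applies to radical differences, which this is not.
- l'Hôpital's rule (0/0) — applies; the problem has the shape this method handles.


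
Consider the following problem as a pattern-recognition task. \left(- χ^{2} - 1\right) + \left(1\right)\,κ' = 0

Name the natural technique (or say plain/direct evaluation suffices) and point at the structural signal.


Verdict: no special technique — the slope is a pure function of χ; integrate both sides and be done.


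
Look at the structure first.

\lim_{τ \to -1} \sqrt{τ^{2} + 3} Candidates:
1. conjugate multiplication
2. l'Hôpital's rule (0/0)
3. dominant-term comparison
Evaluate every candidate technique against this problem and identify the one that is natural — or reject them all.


Technique: no special technique — the expression is continuous at -1 — substitute and evaluate; no indeterminate form appears.
- conjugate multiplication — there is no infinity-minus-infinity radical difference to rationalize.
- l'Hôpital's rule (0/0) — substituting the point gives a finite value outright — there is no indeterminate clash to repair.
- dominant-term comparison — no dominant-degree comparison decides it.


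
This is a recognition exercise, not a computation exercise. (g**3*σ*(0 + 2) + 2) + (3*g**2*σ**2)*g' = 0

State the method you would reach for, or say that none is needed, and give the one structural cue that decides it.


Diagnosis: the exact-equation method — equality of cross partials is the green light — assemble the potential function term by term.


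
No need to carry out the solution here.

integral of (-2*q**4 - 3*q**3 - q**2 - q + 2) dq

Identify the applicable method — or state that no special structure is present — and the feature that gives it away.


Method: no special technique — nothing composite, nothing rational, nothing trigonometric — each constant-multiple power of q integrates by the power rule alone.


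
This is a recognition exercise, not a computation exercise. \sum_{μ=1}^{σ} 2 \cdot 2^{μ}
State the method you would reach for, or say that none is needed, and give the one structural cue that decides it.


Verdict: the geometric series formula — consecutive terms stand in a fixed index-free ratio — the geometric sum formula closes it.


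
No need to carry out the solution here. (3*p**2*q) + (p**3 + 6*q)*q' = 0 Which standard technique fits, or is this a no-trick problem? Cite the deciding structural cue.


Verdict: the exact-equation method — because the two cross partials coincide, the form is conservative as written — recover its potential in (p, q).


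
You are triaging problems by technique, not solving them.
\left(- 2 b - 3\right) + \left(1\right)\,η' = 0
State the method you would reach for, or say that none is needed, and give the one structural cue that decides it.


Diagnosis: no special technique — solved for the derivative, no η appears — this is antidifferentiation in b wearing ODE clothing.


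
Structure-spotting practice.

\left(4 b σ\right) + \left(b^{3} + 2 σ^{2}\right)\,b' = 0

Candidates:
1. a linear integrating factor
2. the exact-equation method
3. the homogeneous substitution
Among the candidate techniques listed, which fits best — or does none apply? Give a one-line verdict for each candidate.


Method: the exact-equation method — the mixed-partials test passes for 4 b σ and b^{3} + 2 σ^{2}, so a potential function exists as presented.
- a linear integrating factor: a nonlinear term in the unknown puts this outside the integrating-factor template.
- the exact-equation method: yes — fits the structure here.
- the homogeneous substitution: rescaling both variables together changes the slope, so no ratio substitution collapses it.


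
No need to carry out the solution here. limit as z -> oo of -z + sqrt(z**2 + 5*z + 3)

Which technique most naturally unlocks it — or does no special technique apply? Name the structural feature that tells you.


Method: conjugate multiplication — the difference sqrt(z**2 + 5*z + 3) - z is an ∞ − ∞ stalemate; its conjugate partner breaks the tie.


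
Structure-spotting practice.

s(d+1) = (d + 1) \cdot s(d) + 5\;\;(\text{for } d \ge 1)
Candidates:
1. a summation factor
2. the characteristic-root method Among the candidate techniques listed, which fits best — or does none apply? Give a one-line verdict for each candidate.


Method: a summation factor — with the index-dependent coefficient d + 1, dividing by the cumulative product turns the left side into a pure difference.
- a summation factor — yes, a natural case for it.
- the characteristic-root method: an index-dependent weight blocks the pure exponential ansatz.


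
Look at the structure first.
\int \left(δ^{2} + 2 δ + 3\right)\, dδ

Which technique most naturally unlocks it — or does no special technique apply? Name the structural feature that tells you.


Best approach: no special technique — nothing composite, nothing rational, nothing trigonometric — each constant-multiple power of δ integrates by the power rule alone.


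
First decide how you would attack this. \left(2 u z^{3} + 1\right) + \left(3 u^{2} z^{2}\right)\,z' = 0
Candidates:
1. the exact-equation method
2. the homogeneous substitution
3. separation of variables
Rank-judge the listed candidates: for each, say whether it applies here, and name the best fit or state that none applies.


Technique: the exact-equation method — take the mixed partials of 2 u z^{3} + 1 and 3 u^{2} z^{2}: they are equal, which certifies an exact differential.
- the exact-equation method — yes, a natural case for it.
- the homogeneous substitution — the slope does not depend on the ratio of the variables alone.
- separation of variables: the two dependences do not factor apart.


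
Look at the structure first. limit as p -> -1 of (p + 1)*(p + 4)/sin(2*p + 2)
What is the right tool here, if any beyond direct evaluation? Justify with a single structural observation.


Verdict: l'Hôpital's rule (0/0) — the 0/0 form at -1 is the signature situation for l'Hôpital's rule. Known elementary limits would finish this too — the rule just bypasses the case analysis.


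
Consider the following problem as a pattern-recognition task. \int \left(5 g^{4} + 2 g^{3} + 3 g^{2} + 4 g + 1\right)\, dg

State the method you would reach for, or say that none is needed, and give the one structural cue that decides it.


Best approach: no special technique — nothing composite, nothing rational, nothing trigonometric — each constant-multiple power of g integrates by the power rule alone.


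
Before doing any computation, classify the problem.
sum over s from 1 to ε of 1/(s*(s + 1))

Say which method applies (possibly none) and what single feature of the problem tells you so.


Diagnosis: telescoping — integer-spaced poles in 1/(s*(s + 1)) are the telescoping signature in disguise.


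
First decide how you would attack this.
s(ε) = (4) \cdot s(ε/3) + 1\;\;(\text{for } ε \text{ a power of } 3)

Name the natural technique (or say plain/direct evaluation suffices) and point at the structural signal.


Best approach: the master substitution — the argument contracts 3-fold per step: reindex ε exponentially and solve the linear recurrence in the new index.


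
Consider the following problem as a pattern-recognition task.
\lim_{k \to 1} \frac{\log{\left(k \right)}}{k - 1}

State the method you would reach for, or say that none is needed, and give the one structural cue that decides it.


Method: l'Hôpital's rule (0/0) — numerator and denominator both vanish at 1 — a genuine 0/0 form, which is exactly when l'Hôpital applies. Expanding numerator and denominator to first order gives the same value — the rule automates exactly that.


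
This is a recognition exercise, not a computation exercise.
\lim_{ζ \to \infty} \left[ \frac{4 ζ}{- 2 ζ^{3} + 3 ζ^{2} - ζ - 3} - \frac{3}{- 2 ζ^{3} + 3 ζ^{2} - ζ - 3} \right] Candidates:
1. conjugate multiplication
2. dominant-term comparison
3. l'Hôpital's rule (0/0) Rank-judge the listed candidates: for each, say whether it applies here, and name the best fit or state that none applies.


Best approach: dominant-term comparison — divide by the highest power of ζ present: lower-order terms vanish and the dominant ratio remains.
- conjugate multiplication — no divergent radical difference is present for a conjugate pair to cancel.
- dominant-term comparison: yes — fits the structure here.
- l'Hôpital's rule (0/0) — no 0/0 form appears: written as one quotient, top and bottom both grow without bound, and the ratio is decided by their leading terms.


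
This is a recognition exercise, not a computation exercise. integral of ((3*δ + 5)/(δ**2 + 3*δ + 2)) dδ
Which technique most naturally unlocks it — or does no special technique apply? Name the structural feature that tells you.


Best approach: partial fractions — the factorization of δ**2 + 3*δ + 2 is the whole battle; after it, each term is a table integral.


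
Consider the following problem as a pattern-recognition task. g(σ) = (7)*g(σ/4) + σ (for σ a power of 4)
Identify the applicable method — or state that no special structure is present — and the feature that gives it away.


Technique: the master substitution — a divide-and-conquer shape: argument σ/4, so change variables with σ = 4^m and solve the linear version.


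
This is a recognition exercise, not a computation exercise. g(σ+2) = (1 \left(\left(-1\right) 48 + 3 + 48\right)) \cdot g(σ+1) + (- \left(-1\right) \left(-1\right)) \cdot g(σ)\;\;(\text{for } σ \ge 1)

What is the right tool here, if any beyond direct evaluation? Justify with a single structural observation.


Diagnosis: the characteristic-root method — because shifting σ leaves the equation's coefficients unchanged, exponential trials reduce it to algebra.


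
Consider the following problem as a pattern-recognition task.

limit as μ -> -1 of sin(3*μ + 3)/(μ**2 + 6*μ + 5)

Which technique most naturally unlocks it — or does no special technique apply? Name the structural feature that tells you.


Best approach: l'Hôpital's rule (0/0) — both numerator and denominator vanish at -1: the genuine 0/0 indeterminate that l'Hôpital exists for. One could equally expand both pieces locally and compare leading terms; the rule does that in one stroke.


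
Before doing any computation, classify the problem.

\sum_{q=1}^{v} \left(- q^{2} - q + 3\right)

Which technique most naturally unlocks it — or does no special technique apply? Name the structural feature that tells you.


Best approach: no special technique — the sum is polynomial through and through; closed forms for each power of q finish it directly.


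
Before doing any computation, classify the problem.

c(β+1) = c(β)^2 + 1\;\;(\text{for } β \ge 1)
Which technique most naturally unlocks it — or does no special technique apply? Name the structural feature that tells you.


Verdict: no special technique — the update rule curves (it is not linear in the unknown sequence), so no superposition-based closed form attaches — iterate or study it directly.


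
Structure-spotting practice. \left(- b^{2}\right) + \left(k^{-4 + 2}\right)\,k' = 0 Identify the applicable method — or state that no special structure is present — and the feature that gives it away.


Technique: separation of variables — all dependence on the two variables factors apart, the defining separable shape. An exactness check succeeds on this form as well — separation and the potential function arrive at the same answer, separation more directly.


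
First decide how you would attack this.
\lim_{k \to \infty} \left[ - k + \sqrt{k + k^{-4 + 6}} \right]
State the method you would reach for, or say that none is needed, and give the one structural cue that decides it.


Best approach: conjugate multiplication — \sqrt{k + k^{-4 + 6}} and k both blow up, but their difference is tame once the conjugate rationalizes it.


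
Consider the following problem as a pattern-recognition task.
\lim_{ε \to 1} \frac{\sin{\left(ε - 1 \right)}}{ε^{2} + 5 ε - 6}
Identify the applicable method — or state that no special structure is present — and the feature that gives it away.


Method: l'Hôpital's rule (0/0) — both numerator and denominator vanish at 1: the genuine 0/0 indeterminate that l'Hôpital exists for. A local series expansion at the point resolves it as well; the rule is the packaged version of that step.


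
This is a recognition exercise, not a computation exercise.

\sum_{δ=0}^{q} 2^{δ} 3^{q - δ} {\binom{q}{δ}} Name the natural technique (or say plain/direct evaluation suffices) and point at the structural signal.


Best approach: the binomial theorem — binomial coefficients against complementary powers of 2 and 3: recognize the binomial expansion and resum.


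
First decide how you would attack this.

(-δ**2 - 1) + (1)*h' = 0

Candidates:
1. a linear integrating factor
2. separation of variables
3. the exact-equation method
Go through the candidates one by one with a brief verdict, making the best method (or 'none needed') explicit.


Technique: no special technique — the slope is a function of δ alone, so integrate both sides directly.
- a linear integrating factor — with the unknown absent the integrating factor is a formality; direct integration is the working structure.
- separation of variables: separation is only trivially available — with the unknown absent from the slope this is a direct integration, not a separation problem.
- the exact-equation method: no dependence on the unknown anywhere: exactness is a label without content here.


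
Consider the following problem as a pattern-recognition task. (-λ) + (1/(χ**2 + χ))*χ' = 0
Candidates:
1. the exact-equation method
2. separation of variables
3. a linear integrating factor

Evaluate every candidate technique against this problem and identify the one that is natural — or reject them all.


Verdict: separation of variables — the slope splits multiplicatively: λ carrying all λ-dependence times χ**2 + χ carrying all χ-dependence — separate and integrate. This doubles as a Bernoulli equation in the unknown as written; dividing and integrating works on it directly.
- the exact-equation method: with no real cross-dependence between the variables, the exact-equation machinery is a detour rather than the natural reading.
- separation of variables: yes, a natural case for it.
- a linear integrating factor — a nonlinear term in the unknown puts this outside the integrating-factor template.


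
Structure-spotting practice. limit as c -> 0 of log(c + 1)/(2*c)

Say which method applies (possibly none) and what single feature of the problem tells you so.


Best approach: l'Hôpital's rule (0/0) — plug in 0: top and bottom both hit zero, so differentiate each and retry. Expanding numerator and denominator to first order gives the same value — the rule automates exactly that.


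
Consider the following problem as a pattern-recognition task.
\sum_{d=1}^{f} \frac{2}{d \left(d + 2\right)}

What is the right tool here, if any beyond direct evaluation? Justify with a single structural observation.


Diagnosis: telescoping — the denominator's roots in \frac{2}{d \left(d + 2\right)} sit an integer apart: decomposition produces a self-cancelling chain.


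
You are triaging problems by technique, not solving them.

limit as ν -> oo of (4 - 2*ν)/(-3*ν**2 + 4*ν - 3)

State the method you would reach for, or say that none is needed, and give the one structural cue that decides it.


Technique: dominant-term comparison — divide by the highest power of ν present: lower-order terms vanish and the dominant ratio remains. Viewed as a single quotient this is an ∞/∞ form — an at-infinity application of l'Hôpital's rule would also resolve it; comparing leading growth reads the answer without differentiating.


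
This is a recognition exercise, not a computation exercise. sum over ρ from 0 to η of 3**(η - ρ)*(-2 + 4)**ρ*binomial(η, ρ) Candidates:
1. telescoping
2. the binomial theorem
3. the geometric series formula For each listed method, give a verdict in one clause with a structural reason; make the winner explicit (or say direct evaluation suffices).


Diagnosis: the binomial theorem — the binomial coefficients weight matched powers of (-2 + 4) and 3, which is exactly the expansion of a binomial power.
- telescoping: as presented, consecutive terms share no shifted copy to cancel against — no rewrite is on display to change that.
- the binomial theorem: yes, a natural case for it.
- the geometric series formula — the term-to-term ratio changes with the index, so the geometric formula cannot close it.


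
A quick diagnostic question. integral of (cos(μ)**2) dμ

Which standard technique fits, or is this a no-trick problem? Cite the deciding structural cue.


Technique: a trigonometric identity — the exponent on cos(μ)**2 is even — the power-reduction identity is the standard preprocessing step.
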